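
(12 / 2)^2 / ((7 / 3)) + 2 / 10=547 / 35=15.63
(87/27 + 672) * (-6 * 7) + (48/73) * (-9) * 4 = -6215878/219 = -28383.00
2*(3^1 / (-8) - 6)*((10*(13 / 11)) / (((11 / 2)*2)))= -3315 / 242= -13.70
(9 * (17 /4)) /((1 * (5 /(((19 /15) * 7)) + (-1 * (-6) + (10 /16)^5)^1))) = 166699008 /29022089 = 5.74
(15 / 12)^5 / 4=3125 / 4096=0.76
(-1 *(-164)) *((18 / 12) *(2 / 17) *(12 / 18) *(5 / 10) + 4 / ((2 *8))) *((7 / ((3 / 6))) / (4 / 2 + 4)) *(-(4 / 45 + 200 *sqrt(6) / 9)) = -6443.22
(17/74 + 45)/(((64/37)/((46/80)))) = 76981/5120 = 15.04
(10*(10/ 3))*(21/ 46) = 350/ 23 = 15.22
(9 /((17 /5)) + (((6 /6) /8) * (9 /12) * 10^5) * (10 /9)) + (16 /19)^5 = 1315815344491 /126281049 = 10419.74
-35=-35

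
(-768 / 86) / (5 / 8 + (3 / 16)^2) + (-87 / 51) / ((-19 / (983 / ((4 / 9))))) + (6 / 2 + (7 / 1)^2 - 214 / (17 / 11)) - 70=268337833 / 9388964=28.58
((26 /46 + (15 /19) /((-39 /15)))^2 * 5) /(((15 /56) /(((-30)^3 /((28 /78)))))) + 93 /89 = -96061.73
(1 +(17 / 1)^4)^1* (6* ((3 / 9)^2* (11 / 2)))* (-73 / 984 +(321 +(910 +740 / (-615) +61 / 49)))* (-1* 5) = -15147076559065 / 8036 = -1884902508.59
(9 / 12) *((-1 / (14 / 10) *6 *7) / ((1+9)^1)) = -9 / 4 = -2.25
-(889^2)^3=-493640252540246161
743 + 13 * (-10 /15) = 2203 /3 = 734.33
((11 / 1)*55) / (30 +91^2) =605 / 8311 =0.07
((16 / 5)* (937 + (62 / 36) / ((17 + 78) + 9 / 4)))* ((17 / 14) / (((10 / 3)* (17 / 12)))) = 52487984 / 68075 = 771.03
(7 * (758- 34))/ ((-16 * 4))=-1267/ 16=-79.19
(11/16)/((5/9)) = 99/80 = 1.24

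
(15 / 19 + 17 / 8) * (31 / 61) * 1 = 13733 / 9272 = 1.48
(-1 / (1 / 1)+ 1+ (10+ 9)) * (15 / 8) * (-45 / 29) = -12825 / 232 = -55.28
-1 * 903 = -903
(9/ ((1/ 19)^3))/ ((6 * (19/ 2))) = 1083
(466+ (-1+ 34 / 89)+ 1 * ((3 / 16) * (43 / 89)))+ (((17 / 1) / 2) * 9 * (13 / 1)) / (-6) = 426805 / 1424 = 299.72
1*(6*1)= 6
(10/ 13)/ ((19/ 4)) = 40/ 247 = 0.16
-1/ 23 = -0.04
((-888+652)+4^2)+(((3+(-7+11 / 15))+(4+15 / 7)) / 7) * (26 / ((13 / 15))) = -10176 / 49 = -207.67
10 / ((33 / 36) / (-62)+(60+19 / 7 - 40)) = 52080 / 118219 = 0.44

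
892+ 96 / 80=4466 / 5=893.20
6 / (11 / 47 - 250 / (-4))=564 / 5897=0.10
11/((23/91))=1001/23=43.52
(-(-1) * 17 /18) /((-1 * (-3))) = 17 /54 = 0.31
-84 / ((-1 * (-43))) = -84 / 43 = -1.95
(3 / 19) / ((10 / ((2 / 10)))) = 3 / 950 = 0.00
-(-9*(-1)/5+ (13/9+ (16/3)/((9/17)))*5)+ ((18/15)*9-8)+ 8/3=-1456/27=-53.93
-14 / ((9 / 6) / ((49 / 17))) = -1372 / 51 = -26.90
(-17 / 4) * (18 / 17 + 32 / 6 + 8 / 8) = -377 / 12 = -31.42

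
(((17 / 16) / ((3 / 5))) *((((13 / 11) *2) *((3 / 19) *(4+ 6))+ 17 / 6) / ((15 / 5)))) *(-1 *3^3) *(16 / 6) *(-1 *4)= 699805 / 627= 1116.12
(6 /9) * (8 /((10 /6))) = 16 /5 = 3.20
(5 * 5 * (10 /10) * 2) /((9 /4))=200 /9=22.22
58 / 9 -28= -194 / 9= -21.56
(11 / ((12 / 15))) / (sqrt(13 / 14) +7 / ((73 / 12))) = 1180410 / 29507 - 293095*sqrt(182) / 118028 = 6.50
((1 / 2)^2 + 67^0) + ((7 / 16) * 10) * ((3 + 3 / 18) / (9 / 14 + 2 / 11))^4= 160551998124845 / 168573727368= 952.41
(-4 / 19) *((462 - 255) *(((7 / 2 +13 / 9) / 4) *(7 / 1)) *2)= -14329 / 19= -754.16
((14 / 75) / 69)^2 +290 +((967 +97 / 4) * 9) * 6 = 2882532572267 / 53561250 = 53817.50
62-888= -826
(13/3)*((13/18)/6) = 0.52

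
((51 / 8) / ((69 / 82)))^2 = 485809 / 8464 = 57.40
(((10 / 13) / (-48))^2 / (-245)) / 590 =-1 / 562843008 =-0.00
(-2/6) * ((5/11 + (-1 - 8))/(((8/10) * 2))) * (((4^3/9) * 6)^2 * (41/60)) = 1973248/891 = 2214.64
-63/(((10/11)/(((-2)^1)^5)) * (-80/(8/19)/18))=-99792/475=-210.09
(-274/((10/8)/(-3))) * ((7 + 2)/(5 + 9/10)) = 59184/59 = 1003.12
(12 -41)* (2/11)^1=-58/11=-5.27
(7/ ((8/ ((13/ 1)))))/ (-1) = -91/ 8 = -11.38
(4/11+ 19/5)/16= 229/880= 0.26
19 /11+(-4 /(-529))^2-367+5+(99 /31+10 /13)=-442014945074 /1240535153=-356.31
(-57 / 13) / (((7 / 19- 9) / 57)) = 61731 / 2132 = 28.95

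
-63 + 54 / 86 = -2682 / 43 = -62.37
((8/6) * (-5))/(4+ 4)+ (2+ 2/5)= 47/30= 1.57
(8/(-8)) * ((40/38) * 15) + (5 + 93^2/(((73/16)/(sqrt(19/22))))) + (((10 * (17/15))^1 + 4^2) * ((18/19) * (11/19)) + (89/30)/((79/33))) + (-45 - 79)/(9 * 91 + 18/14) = 4331586019/818780490 + 69192 * sqrt(418)/803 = 1766.98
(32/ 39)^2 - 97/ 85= -60497/ 129285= -0.47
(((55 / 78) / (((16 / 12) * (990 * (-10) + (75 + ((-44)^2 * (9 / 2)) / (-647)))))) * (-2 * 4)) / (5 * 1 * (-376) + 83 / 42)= -0.00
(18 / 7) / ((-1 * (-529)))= 18 / 3703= 0.00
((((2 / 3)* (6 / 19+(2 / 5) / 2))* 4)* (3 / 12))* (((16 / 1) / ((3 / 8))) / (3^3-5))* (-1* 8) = -50176 / 9405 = -5.34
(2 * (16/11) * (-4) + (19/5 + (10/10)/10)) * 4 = -1702/55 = -30.95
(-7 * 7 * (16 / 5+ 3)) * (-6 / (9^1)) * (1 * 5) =3038 / 3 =1012.67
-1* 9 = -9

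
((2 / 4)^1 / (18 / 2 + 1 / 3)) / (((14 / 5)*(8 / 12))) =45 / 1568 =0.03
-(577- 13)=-564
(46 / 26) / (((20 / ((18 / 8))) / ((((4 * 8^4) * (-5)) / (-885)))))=70656 / 3835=18.42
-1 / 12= -0.08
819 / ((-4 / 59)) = -48321 / 4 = -12080.25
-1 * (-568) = 568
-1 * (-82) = 82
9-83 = -74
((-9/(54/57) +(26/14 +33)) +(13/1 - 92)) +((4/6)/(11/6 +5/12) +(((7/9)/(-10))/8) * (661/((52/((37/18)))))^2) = -264862108801/4415523840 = -59.98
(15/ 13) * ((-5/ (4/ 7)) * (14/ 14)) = -525/ 52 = -10.10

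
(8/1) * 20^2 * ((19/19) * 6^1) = 19200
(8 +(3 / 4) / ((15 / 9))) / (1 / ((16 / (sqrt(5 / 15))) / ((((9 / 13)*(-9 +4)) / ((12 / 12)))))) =-8788*sqrt(3) / 225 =-67.65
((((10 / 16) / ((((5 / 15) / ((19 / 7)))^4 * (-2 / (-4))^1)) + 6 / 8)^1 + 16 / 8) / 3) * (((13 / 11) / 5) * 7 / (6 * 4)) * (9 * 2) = 42905213 / 18865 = 2274.33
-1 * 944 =-944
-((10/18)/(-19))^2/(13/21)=-0.00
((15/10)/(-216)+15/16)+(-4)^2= 16.93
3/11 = 0.27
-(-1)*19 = 19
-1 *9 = -9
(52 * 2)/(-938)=-52/469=-0.11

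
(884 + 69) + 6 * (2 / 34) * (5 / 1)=16231 / 17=954.76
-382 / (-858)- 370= -158539 / 429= -369.55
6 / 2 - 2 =1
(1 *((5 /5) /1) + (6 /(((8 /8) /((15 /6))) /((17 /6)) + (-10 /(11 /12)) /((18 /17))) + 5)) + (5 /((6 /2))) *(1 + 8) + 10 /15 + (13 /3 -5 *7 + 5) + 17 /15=-739061 /213780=-3.46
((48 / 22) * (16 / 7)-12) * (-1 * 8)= 4320 / 77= 56.10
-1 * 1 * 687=-687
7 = 7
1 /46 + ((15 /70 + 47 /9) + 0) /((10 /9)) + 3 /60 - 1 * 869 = -1391097 /1610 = -864.04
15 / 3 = 5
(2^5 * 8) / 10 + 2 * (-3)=98 / 5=19.60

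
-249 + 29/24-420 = -16027/24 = -667.79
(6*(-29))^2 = 30276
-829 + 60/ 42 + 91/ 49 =-5780/ 7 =-825.71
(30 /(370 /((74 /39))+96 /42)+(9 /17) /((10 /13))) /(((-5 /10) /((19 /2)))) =-3748263 /234770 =-15.97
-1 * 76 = -76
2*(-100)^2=20000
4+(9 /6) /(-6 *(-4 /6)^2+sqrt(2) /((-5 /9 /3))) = 23494 /5761 - 3645 *sqrt(2) /23044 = 3.85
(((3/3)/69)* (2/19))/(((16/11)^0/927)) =618/437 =1.41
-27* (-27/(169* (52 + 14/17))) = 12393/151762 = 0.08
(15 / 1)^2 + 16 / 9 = 2041 / 9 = 226.78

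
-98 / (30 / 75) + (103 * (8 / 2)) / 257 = -62553 / 257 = -243.40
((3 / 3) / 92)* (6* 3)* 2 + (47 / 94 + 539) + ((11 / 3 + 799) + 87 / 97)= 17983487 / 13386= 1343.45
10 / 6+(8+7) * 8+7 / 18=2197 / 18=122.06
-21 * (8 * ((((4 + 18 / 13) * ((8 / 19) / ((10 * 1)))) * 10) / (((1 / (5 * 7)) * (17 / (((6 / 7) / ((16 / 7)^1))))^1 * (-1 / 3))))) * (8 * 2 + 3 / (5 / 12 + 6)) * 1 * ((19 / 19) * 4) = 58111.29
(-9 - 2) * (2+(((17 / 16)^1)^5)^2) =-46365188716011 / 1099511627776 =-42.17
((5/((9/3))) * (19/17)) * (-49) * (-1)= 4655/51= 91.27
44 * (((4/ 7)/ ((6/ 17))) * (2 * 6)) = 5984/ 7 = 854.86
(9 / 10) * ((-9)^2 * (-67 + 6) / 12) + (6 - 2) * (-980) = -171623 / 40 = -4290.58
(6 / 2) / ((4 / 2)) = 3 / 2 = 1.50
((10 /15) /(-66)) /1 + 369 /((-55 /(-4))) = 13279 /495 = 26.83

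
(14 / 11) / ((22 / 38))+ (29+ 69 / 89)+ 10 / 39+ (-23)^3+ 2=-5095654189 / 419991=-12132.77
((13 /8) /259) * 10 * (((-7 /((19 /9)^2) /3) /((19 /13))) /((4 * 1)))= -22815 /4060528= -0.01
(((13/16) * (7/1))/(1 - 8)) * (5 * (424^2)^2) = -131297603840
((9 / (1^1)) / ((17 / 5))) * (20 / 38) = 450 / 323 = 1.39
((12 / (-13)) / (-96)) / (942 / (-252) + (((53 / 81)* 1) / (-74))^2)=-62874063 / 24442529254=-0.00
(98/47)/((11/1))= 0.19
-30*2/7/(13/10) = -600/91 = -6.59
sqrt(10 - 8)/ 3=sqrt(2)/ 3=0.47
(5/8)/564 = 0.00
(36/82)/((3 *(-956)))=-0.00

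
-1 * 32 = -32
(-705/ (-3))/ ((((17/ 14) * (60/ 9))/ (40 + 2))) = 20727/ 17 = 1219.24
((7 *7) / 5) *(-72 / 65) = -3528 / 325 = -10.86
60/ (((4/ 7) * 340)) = 0.31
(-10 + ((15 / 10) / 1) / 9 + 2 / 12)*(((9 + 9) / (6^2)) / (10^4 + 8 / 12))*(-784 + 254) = 7685 / 30002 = 0.26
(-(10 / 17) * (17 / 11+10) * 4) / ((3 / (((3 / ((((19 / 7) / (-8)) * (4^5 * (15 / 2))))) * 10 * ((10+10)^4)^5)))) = 116523008000000000000000000000 / 10659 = 10931889295431091096725770.00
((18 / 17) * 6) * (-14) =-1512 / 17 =-88.94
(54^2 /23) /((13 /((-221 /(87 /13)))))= -214812 /667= -322.06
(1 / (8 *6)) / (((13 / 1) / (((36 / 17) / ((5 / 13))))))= 3 / 340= 0.01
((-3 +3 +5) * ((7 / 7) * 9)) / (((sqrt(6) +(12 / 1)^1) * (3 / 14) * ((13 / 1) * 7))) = 60 / 299 - 5 * sqrt(6) / 299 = 0.16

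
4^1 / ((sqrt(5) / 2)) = 8*sqrt(5) / 5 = 3.58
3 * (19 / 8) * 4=57 / 2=28.50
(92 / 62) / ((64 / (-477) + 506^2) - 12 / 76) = 416898 / 71934000251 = 0.00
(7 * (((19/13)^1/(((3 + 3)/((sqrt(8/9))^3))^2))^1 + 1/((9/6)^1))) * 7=2905406/85293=34.06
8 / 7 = 1.14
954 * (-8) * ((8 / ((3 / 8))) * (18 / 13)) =-2930688 / 13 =-225437.54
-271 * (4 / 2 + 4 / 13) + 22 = -7844 / 13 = -603.38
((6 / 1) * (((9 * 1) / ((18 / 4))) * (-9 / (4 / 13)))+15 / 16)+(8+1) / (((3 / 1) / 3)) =-5457 / 16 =-341.06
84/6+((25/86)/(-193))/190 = 8830131/630724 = 14.00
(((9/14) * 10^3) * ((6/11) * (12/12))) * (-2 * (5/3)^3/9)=-250000/693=-360.75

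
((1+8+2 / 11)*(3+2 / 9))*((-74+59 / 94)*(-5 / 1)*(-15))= -15304025 / 94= -162808.78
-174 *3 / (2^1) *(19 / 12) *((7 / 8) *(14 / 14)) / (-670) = 0.54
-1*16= -16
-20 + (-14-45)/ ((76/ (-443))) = 24617/ 76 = 323.91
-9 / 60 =-3 / 20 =-0.15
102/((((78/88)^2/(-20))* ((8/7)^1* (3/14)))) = -16126880/1521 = -10602.81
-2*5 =-10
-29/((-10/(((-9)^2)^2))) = 190269/10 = 19026.90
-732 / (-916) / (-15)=-61 / 1145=-0.05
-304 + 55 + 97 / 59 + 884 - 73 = 33255 / 59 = 563.64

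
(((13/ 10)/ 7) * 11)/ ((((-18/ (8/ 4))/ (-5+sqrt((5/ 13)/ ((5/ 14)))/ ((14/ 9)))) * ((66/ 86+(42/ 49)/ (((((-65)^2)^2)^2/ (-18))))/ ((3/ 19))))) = 1959346954464453125/ 8391192502661189334 -30143799299453125 * sqrt(182)/ 13052966115250738964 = 0.20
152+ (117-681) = -412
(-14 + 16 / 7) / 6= -41 / 21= -1.95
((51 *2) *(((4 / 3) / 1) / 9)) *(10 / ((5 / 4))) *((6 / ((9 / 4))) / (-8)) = -1088 / 27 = -40.30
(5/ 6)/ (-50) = -1/ 60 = -0.02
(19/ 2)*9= 171/ 2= 85.50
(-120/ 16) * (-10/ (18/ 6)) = 25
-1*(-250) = 250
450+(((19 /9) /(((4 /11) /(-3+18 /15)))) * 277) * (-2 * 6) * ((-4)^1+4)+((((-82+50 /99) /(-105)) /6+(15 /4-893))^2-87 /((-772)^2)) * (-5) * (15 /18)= -229064692358911015097 /69551634963888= -3293447.99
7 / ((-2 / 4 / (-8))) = 112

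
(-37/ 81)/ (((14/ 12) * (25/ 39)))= -962/ 1575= -0.61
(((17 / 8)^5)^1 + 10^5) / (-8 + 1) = -3278219857 / 229376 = -14291.90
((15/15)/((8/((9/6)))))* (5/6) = 5/32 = 0.16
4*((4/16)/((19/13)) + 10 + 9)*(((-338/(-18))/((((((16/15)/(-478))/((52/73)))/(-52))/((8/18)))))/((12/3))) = 99455971030/37449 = 2655771.08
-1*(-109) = 109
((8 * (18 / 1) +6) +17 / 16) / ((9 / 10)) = 12085 / 72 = 167.85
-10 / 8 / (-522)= 5 / 2088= 0.00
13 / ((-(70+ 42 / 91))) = -169 / 916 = -0.18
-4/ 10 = -2/ 5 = -0.40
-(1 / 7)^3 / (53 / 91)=-13 / 2597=-0.01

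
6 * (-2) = -12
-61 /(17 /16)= -976 /17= -57.41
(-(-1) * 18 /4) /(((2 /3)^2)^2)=22.78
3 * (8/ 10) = 12/ 5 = 2.40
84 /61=1.38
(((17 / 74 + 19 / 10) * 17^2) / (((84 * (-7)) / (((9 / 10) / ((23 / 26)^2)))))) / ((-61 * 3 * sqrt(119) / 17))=9621677 * sqrt(119) / 10238146975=0.01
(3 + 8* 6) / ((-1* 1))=-51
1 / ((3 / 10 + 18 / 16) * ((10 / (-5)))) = -0.35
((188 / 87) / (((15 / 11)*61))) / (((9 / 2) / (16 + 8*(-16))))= -463232 / 716445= -0.65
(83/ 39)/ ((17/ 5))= 415/ 663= 0.63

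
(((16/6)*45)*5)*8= 4800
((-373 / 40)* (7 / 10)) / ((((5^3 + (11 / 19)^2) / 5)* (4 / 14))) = -6597997 / 7239360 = -0.91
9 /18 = 1 /2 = 0.50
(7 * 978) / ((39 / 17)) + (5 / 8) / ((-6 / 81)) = 618949 / 208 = 2975.72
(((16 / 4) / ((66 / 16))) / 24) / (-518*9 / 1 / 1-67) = -4 / 468171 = -0.00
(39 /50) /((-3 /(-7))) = 91 /50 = 1.82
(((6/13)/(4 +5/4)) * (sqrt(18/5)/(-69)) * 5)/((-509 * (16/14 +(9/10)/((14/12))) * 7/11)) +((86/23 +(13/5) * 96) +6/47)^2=440 * sqrt(10)/71377579 +1876867120144/29214025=64245.41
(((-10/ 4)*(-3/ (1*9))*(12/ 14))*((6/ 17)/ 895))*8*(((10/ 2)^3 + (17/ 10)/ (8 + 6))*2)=420408/ 745535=0.56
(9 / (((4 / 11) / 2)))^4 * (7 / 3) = 224139069 / 16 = 14008691.81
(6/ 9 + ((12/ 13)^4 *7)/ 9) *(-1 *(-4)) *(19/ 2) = 4009228/ 85683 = 46.79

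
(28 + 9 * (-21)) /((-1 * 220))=161 /220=0.73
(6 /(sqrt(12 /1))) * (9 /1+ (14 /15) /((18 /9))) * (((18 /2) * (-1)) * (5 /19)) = -426 * sqrt(3) /19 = -38.83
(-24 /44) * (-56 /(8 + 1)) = 112 /33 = 3.39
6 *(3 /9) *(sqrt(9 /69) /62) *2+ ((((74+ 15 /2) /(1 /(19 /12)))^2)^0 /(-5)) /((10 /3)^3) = -27 /5000+ 2 *sqrt(69) /713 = 0.02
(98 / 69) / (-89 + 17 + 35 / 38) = -3724 / 186369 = -0.02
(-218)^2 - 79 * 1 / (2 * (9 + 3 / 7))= 6272615 / 132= 47519.81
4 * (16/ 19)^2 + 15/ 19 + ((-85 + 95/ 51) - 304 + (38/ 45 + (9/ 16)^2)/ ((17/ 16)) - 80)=-2043261547/ 4418640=-462.42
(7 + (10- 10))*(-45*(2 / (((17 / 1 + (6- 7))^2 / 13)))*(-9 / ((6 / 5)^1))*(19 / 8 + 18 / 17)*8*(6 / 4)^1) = 86056425 / 8704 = 9887.00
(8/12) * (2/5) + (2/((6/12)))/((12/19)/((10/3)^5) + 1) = 30402916/7135935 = 4.26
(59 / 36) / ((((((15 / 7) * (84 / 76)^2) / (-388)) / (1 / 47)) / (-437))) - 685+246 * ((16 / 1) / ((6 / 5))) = 1940155636 / 399735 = 4853.60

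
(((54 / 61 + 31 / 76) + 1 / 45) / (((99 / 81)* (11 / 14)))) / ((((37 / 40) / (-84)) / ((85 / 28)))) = -1959294540 / 5188843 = -377.60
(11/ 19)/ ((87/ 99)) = 363/ 551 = 0.66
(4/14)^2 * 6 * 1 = 24/49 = 0.49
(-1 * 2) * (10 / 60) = -0.33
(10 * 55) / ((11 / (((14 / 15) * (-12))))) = -560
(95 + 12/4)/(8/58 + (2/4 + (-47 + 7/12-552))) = -34104/208027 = -0.16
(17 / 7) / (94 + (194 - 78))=17 / 1470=0.01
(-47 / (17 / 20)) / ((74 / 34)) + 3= -829 / 37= -22.41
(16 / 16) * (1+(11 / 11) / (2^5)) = 33 / 32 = 1.03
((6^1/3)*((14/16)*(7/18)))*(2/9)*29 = 1421/324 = 4.39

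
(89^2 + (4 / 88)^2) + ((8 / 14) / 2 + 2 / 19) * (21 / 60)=364213967 / 45980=7921.14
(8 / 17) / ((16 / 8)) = 4 / 17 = 0.24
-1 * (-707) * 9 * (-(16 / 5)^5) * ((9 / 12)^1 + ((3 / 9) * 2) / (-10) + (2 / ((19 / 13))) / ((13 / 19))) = -89517195264 / 15625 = -5729100.50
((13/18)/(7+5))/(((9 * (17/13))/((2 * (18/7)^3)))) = 1014/5831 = 0.17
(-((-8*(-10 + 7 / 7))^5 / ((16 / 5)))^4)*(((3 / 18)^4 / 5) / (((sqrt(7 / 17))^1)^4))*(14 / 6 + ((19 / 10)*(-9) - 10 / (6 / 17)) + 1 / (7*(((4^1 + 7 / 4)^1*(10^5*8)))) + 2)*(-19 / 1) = -18738471366565755842336919974223991013376 / 197225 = -95010629314568415983455040000000000.00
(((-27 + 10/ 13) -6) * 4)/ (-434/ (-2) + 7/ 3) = -2514/ 4277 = -0.59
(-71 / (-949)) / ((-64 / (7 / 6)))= -497 / 364416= -0.00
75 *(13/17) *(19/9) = 6175/51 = 121.08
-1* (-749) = 749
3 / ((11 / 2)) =6 / 11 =0.55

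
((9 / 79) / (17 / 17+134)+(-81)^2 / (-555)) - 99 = -4858937 / 43845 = -110.82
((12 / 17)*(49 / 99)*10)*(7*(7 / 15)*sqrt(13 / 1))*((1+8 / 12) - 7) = -307328*sqrt(13) / 5049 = -219.47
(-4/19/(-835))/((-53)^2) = 4/44564785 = 0.00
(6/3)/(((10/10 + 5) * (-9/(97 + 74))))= -19/3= -6.33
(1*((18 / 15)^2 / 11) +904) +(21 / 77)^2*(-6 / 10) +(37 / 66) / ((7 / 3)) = 38298229 / 42350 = 904.33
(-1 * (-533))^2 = 284089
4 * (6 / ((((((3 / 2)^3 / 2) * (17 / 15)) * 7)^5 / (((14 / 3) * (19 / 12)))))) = 249036800000 / 603907702557579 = 0.00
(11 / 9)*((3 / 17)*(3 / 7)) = 11 / 119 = 0.09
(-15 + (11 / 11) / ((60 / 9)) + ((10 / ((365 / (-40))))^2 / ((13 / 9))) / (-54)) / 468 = -61789807 / 1945298160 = -0.03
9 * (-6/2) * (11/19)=-297/19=-15.63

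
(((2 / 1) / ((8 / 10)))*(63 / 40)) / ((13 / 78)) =189 / 8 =23.62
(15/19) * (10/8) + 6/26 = 1203/988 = 1.22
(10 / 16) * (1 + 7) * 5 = 25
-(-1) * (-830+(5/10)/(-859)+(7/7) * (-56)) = -1522149/1718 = -886.00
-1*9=-9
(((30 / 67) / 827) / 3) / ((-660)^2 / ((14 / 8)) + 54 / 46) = 1610 / 2220537229101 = 0.00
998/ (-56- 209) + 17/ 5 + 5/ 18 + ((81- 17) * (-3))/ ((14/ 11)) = -5040067/ 33390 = -150.95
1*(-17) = -17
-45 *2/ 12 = -15/ 2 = -7.50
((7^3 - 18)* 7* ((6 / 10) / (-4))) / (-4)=1365 / 16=85.31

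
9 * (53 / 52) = 477 / 52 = 9.17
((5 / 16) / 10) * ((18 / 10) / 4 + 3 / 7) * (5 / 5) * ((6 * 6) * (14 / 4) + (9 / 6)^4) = 257931 / 71680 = 3.60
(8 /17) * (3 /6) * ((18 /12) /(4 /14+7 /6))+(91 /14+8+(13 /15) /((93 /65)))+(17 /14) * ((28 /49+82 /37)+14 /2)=14285257121 /524542599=27.23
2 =2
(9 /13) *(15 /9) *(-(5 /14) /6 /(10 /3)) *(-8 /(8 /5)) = 75 /728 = 0.10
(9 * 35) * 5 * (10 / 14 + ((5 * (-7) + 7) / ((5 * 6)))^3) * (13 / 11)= -30329 / 165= -183.81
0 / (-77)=0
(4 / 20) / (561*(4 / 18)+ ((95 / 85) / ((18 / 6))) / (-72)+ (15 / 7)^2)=179928 / 116281465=0.00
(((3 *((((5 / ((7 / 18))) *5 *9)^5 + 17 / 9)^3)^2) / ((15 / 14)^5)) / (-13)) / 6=-1094667900980656174280436762649646835605946916905513837678599435025372863908812502956150253015476413226111212678992 / 541205687929966976614046286065625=-2022646704190419074487862000000000000000000000000000000000000000000000000000000000.00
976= 976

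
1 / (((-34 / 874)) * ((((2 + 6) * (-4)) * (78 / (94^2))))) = 965333 / 10608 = 91.00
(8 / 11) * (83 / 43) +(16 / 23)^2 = 472344 / 250217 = 1.89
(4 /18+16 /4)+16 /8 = 56 /9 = 6.22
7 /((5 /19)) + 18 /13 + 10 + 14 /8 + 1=10591 /260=40.73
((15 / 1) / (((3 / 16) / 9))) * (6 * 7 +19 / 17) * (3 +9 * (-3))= -12666240 / 17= -745072.94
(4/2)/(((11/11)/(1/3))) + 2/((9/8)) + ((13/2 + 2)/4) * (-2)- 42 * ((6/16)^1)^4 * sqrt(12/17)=-65/36- 1701 * sqrt(51)/17408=-2.50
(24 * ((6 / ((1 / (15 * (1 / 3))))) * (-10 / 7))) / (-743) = 7200 / 5201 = 1.38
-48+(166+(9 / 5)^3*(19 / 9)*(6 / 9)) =15776 / 125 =126.21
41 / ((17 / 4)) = 164 / 17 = 9.65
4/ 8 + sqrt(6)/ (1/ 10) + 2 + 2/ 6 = 17/ 6 + 10*sqrt(6) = 27.33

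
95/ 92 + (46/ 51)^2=441767/ 239292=1.85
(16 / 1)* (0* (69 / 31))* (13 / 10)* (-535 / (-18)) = 0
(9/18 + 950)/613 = 1901/1226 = 1.55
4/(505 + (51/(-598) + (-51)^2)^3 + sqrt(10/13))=3218440193755171206847546144/14156757735657890565146284972008782409 - 14070960469626112* sqrt(130)/14156757735657890565146284972008782409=0.00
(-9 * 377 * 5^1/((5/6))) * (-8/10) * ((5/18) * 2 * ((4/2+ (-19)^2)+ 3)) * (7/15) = 7726992/5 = 1545398.40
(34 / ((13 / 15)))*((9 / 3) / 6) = 255 / 13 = 19.62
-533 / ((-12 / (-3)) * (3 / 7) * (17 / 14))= -256.05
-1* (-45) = 45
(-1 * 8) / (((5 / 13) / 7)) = -728 / 5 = -145.60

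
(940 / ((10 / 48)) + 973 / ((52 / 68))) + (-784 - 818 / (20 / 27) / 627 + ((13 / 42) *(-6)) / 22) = 475336062 / 95095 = 4998.54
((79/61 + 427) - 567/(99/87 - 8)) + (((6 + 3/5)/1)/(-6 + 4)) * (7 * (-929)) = 2667038231/121390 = 21970.82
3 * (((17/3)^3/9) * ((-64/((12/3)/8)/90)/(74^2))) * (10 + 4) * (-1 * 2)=2201024/4990005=0.44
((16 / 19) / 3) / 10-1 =-0.97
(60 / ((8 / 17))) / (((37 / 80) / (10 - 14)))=-1102.70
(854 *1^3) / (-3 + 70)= 12.75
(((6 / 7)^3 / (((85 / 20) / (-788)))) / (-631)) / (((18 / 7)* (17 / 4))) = 151296 / 8935591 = 0.02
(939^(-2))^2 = 1 / 777431921841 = 0.00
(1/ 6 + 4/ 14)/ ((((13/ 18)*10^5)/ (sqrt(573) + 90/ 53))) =513/ 48230000 + 57*sqrt(573)/ 9100000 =0.00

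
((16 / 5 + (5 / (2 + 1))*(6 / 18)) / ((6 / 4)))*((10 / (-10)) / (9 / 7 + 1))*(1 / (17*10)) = -1183 / 183600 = -0.01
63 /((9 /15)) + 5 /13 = 1370 /13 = 105.38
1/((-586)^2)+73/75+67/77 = 3655799591/1983111900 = 1.84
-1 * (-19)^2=-361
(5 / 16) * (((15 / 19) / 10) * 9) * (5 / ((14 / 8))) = 675 / 1064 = 0.63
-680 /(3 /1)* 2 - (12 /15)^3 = -170192 /375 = -453.85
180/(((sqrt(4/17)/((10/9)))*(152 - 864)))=-25*sqrt(17)/178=-0.58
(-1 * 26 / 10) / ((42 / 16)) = -104 / 105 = -0.99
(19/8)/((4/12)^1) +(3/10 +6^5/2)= 155817/40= 3895.42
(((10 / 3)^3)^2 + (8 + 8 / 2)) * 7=7061236 / 729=9686.19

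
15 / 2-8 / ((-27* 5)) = 2041 / 270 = 7.56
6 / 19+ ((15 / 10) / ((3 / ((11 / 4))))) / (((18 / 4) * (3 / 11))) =1.44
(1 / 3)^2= 1 / 9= 0.11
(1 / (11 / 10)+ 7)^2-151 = -10702 / 121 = -88.45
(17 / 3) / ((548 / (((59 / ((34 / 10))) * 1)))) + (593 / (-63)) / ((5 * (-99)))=3391489 / 17089380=0.20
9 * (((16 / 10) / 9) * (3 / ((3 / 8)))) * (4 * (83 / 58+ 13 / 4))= 34752 / 145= 239.67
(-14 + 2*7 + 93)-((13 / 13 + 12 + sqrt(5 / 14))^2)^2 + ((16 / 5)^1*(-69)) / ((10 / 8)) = -142133861 / 4900-30823*sqrt(70) / 49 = -34269.84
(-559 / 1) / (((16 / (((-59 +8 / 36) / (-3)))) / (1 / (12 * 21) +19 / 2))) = -708227845 / 108864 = -6505.62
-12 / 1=-12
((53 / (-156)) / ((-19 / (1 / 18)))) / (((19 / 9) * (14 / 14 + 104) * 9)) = 53 / 106437240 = 0.00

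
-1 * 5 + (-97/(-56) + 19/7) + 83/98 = 115/392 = 0.29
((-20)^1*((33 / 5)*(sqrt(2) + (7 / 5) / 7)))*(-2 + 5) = -639.23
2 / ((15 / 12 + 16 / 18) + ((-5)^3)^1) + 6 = 26466 / 4423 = 5.98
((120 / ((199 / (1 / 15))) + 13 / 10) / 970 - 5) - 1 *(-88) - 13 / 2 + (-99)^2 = 19066540917 / 1930300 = 9877.50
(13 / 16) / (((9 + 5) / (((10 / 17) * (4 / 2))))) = 65 / 952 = 0.07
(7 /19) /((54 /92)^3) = 681352 /373977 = 1.82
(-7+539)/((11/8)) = 4256/11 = 386.91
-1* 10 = -10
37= 37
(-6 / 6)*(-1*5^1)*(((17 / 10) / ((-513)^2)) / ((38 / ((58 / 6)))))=493 / 60002532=0.00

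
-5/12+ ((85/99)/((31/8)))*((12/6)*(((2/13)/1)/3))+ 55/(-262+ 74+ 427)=-18744575/114424596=-0.16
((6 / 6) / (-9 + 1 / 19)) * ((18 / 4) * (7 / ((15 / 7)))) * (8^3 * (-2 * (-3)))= -2145024 / 425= -5047.12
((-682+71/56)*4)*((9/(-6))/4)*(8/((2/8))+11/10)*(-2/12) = -12618051/2240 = -5633.06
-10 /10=-1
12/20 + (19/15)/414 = 749/1242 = 0.60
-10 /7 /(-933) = 10 /6531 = 0.00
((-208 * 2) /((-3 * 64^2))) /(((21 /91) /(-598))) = -50531 /576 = -87.73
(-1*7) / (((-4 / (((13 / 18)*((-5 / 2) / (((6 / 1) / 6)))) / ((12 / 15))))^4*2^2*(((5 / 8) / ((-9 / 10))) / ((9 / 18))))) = 3123859375 / 24461180928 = 0.13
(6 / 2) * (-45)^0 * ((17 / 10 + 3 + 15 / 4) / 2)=507 / 40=12.68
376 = 376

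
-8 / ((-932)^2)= -1 / 108578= -0.00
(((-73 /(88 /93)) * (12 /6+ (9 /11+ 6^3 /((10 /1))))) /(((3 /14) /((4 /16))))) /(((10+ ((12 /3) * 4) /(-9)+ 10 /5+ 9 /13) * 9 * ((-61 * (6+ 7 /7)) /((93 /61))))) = 3674403681 /45996620560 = 0.08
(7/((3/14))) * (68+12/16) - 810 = 8615/6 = 1435.83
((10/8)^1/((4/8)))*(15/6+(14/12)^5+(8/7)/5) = 1330853/108864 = 12.22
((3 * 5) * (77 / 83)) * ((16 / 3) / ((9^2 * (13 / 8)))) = 49280 / 87399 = 0.56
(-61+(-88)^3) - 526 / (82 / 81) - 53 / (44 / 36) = -307625273 / 451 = -682095.95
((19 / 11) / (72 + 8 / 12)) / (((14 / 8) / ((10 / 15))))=0.01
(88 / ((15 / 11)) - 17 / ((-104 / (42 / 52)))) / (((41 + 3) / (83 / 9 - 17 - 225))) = -1098964513 / 3212352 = -342.11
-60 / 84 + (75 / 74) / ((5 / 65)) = 6455 / 518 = 12.46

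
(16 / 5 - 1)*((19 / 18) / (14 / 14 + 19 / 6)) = 209 / 375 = 0.56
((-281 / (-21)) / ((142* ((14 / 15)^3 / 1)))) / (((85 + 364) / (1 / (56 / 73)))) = 23077125 / 68581165184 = 0.00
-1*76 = -76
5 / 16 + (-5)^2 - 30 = -75 / 16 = -4.69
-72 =-72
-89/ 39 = -2.28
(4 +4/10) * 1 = 22/5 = 4.40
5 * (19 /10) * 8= 76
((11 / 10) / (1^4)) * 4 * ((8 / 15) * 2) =352 / 75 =4.69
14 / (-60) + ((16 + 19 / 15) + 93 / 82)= 11173 / 615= 18.17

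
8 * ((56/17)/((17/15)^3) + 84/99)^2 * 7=4118279734561664/7596599853249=542.12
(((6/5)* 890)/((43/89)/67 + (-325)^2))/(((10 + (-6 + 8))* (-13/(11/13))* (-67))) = 87131/106443284142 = 0.00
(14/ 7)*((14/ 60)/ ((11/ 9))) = 21/ 55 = 0.38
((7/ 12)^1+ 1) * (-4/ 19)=-1/ 3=-0.33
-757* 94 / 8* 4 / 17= -2092.88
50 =50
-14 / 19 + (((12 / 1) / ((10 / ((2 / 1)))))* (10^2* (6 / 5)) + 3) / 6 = 1815 / 38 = 47.76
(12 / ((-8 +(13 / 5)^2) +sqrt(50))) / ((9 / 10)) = 31000 / 90867 +125000 * sqrt(2) / 90867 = 2.29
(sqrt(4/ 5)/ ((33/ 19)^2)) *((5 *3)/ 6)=361 *sqrt(5)/ 1089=0.74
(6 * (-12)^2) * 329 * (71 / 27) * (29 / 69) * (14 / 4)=75870032 / 69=1099565.68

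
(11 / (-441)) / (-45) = 11 / 19845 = 0.00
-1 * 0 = 0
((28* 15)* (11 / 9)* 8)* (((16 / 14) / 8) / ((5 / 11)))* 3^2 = 11616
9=9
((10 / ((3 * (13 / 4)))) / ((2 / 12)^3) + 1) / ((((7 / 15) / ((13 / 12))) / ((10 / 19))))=72325 / 266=271.90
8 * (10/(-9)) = -80/9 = -8.89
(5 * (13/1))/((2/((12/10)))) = 39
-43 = -43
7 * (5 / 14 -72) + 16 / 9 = -8995 / 18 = -499.72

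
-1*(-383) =383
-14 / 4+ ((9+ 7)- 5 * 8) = -55 / 2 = -27.50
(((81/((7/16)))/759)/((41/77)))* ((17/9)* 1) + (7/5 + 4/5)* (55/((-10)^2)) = 2.08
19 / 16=1.19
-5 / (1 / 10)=-50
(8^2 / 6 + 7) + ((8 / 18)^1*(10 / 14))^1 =1133 / 63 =17.98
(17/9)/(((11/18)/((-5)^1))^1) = -170/11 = -15.45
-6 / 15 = -2 / 5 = -0.40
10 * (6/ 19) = 60/ 19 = 3.16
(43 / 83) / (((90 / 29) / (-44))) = -27434 / 3735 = -7.35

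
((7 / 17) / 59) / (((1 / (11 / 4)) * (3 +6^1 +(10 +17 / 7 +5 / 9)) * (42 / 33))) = 7623 / 11113240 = 0.00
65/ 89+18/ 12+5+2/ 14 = 9187/ 1246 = 7.37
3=3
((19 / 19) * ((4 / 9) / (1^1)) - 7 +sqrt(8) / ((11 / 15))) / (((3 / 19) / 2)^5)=-4674874912 / 2187 +792351680 * sqrt(2) / 891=-879937.35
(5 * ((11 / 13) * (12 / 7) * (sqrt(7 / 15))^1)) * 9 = 396 * sqrt(105) / 91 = 44.59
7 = 7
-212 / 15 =-14.13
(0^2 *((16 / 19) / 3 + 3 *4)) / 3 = 0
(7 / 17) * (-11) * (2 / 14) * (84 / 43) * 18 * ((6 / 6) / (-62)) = 8316 / 22661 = 0.37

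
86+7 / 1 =93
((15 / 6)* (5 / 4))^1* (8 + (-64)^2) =12825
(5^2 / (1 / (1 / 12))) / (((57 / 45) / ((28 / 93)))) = 0.50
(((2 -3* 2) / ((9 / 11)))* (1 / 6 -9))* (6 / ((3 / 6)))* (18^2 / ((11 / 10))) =152640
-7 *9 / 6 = -21 / 2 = -10.50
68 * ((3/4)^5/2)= 4131/512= 8.07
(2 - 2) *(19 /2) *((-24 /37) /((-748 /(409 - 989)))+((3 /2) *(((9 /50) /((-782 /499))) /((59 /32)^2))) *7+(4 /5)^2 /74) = 0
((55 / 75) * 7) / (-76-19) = -77 / 1425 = -0.05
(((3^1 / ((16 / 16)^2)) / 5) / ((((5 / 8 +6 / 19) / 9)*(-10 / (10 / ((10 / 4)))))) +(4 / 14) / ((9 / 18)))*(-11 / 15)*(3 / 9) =43156 / 102375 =0.42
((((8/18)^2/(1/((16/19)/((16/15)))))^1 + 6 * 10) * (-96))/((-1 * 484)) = 246880/20691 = 11.93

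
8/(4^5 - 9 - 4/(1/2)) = 8/1007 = 0.01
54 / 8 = 27 / 4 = 6.75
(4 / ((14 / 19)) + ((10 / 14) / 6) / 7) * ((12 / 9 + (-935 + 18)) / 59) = -84.51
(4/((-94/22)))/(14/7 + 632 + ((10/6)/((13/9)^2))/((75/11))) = -37180/25183963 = -0.00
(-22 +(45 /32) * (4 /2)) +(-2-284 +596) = 4653 /16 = 290.81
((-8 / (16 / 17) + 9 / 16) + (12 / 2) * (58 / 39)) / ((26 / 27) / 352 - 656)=-0.00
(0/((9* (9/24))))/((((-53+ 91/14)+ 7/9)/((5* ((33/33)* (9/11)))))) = 0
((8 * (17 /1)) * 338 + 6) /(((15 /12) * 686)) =91948 /1715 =53.61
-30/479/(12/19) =-95/958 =-0.10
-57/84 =-19/28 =-0.68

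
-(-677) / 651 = 677 / 651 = 1.04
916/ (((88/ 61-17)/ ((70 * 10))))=-39113200/ 949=-41215.17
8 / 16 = 1 / 2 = 0.50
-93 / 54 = -31 / 18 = -1.72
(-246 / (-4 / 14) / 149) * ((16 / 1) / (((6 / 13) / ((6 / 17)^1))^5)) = 5114932368 / 211558693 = 24.18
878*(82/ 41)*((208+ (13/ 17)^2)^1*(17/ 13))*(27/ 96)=18320787/ 136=134711.67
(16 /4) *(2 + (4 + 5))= 44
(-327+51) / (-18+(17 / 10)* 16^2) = -690 / 1043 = -0.66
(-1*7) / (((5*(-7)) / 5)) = 1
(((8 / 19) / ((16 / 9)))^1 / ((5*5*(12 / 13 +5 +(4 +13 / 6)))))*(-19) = -351 / 23575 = -0.01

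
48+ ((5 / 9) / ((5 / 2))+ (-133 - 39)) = -1114 / 9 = -123.78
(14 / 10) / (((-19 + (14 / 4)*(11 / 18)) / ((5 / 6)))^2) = 1260 / 368449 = 0.00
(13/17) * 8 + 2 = 138/17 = 8.12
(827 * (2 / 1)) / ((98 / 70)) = 8270 / 7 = 1181.43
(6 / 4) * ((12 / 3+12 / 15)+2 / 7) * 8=61.03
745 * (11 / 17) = 8195 / 17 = 482.06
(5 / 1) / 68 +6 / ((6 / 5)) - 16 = -743 / 68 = -10.93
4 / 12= 1 / 3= 0.33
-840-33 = -873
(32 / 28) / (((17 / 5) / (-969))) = -2280 / 7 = -325.71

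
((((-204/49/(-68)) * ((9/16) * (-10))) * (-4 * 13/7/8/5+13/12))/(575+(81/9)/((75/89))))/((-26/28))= 0.00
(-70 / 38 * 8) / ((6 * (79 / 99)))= -4620 / 1501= -3.08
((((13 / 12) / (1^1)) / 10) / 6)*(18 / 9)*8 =13 / 45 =0.29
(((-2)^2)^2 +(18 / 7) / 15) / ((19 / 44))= 24904 / 665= 37.45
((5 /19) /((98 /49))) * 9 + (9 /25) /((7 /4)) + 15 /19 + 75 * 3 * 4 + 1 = 6006143 /6650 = 903.18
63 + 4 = 67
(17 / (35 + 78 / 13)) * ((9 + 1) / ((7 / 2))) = 340 / 287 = 1.18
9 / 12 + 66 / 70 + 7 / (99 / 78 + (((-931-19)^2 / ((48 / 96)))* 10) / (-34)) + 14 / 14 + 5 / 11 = 1137341066073 / 361360136060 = 3.15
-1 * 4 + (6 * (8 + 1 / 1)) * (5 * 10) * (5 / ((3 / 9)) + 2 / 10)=41036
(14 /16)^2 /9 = 49 /576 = 0.09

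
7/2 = 3.50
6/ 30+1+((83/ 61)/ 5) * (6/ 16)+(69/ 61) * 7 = 22497/ 2440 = 9.22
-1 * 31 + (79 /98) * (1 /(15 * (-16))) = -729199 /23520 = -31.00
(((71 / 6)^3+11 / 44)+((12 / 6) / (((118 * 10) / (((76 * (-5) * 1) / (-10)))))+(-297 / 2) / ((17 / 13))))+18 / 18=1673336023 / 1083240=1544.75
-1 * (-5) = 5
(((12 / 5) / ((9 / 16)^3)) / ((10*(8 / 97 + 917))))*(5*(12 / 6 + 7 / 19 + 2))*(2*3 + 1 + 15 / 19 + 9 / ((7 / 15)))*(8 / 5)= 1899996839936 / 1365625609425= 1.39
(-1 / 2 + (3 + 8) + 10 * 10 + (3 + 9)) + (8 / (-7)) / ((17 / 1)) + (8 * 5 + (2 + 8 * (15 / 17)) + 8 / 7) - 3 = 40373 / 238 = 169.63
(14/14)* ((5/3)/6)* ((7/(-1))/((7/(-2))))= 5/9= 0.56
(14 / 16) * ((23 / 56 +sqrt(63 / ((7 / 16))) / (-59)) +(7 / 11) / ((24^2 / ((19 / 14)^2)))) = 2191379 / 11962368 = 0.18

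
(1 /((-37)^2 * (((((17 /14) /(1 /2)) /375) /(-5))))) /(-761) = 13125 /17710753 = 0.00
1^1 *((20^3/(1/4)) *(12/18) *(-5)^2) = 533333.33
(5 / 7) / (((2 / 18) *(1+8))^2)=5 / 7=0.71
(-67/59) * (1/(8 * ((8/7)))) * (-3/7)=201/3776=0.05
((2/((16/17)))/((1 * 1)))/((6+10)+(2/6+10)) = 51/632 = 0.08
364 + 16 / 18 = 3284 / 9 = 364.89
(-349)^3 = -42508549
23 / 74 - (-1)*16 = 1207 / 74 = 16.31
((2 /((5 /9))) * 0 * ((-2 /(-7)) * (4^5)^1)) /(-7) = 0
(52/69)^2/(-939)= -2704/4470579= -0.00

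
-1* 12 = -12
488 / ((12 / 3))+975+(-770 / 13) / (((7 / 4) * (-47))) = 670707 / 611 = 1097.72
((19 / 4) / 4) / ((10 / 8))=19 / 20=0.95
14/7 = 2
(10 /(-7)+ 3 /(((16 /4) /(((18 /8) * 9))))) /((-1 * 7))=-1541 /784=-1.97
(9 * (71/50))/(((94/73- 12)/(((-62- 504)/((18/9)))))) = 13201101/39100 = 337.62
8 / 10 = 4 / 5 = 0.80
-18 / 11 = -1.64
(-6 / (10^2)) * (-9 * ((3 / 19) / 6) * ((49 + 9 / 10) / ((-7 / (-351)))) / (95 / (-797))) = -3769031331 / 12635000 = -298.30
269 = 269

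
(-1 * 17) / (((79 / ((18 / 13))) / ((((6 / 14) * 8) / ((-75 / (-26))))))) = -4896 / 13825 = -0.35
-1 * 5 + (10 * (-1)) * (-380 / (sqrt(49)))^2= -1444245 / 49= -29474.39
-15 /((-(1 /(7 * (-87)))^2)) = 5563215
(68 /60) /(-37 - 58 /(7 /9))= -119 /11715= -0.01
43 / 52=0.83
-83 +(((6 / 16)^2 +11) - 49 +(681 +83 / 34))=612089 / 1088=562.58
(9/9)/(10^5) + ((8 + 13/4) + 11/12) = 3650003/300000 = 12.17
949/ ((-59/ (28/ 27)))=-26572/ 1593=-16.68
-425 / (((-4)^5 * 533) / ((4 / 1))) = 0.00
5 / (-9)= -5 / 9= -0.56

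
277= 277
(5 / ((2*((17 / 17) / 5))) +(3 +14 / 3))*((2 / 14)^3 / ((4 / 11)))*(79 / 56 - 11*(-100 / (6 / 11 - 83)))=-806515457 / 418119744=-1.93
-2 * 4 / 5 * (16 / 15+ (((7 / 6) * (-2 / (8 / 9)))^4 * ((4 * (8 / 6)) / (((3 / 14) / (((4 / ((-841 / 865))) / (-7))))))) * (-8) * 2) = 1121399452 / 63075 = 17778.83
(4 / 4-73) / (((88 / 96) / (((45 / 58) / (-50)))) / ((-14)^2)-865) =381024 / 4579175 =0.08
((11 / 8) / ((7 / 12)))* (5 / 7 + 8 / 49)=1419 / 686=2.07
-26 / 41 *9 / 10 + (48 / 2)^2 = 117963 / 205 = 575.43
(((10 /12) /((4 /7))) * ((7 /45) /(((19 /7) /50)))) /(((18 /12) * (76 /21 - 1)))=12005 /11286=1.06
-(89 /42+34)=-1517 /42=-36.12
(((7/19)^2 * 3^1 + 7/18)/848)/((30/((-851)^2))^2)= 2713068248298373/4959273600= 547069.69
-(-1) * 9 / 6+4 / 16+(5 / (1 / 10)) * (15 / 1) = 3007 / 4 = 751.75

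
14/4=7/2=3.50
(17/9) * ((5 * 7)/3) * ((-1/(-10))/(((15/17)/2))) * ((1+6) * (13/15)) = 184093/6075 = 30.30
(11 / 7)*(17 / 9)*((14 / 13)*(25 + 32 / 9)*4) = 384472 / 1053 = 365.12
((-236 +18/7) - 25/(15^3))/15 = -220597/14175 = -15.56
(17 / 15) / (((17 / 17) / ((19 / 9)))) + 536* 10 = 5362.39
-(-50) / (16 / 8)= 25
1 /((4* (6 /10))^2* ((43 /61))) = 1525 /6192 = 0.25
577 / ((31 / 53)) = 30581 / 31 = 986.48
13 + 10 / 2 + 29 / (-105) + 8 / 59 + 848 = 5363999 / 6195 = 865.86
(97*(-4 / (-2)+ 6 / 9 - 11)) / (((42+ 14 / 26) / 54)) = -567450 / 553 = -1026.13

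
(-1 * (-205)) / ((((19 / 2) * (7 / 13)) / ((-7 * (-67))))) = 357110 / 19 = 18795.26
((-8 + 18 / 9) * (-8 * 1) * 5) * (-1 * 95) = -22800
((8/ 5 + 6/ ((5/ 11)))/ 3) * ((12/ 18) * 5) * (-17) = -2516/ 9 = -279.56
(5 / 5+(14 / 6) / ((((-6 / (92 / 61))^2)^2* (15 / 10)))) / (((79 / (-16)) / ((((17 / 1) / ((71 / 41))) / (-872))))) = 14157885647362 / 6171046320870909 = 0.00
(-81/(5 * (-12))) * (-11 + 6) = -27/4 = -6.75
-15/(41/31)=-465/41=-11.34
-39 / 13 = -3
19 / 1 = 19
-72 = -72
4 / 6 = 2 / 3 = 0.67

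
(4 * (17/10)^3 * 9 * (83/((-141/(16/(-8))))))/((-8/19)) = -494.54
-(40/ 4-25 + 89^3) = -704954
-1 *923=-923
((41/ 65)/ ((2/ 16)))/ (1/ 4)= 1312/ 65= 20.18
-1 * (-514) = 514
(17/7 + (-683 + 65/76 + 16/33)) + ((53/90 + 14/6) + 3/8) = -356000969/526680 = -675.93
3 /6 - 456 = -911 /2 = -455.50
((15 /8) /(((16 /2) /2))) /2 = 15 /64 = 0.23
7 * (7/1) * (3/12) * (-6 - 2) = -98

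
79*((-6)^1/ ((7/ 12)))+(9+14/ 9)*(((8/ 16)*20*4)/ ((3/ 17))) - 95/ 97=28948573/ 18333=1579.04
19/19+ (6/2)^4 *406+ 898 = 33785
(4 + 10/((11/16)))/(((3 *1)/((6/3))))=136/11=12.36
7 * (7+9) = 112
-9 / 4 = -2.25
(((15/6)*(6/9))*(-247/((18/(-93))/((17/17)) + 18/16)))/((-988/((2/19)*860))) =533200/13167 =40.50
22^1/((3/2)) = 44/3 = 14.67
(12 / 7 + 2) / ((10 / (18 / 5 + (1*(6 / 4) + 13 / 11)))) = 2.33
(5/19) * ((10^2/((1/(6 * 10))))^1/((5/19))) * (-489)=-2934000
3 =3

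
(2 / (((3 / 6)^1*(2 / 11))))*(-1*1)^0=22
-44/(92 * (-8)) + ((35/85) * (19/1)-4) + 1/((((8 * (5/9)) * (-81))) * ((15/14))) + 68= 151768951/2111400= 71.88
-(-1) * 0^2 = 0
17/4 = 4.25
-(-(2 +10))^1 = 12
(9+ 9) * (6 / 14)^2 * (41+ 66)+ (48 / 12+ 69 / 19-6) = 330865 / 931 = 355.39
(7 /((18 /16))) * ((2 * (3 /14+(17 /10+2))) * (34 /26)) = 63.70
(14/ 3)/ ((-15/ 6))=-28/ 15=-1.87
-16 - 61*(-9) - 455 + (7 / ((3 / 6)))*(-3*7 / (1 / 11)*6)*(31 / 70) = -42576 / 5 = -8515.20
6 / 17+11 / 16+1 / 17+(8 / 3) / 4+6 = 6337 / 816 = 7.77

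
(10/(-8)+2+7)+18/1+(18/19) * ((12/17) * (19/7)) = 13121/476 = 27.57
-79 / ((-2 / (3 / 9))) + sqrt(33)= sqrt(33) + 79 / 6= 18.91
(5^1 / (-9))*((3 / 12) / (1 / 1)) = -5 / 36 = -0.14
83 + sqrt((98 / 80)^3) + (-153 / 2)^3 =-3580913 / 8 + 343 * sqrt(10) / 800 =-447612.77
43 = 43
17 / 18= 0.94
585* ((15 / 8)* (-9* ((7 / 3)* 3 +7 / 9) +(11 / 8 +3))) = -4606875 / 64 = -71982.42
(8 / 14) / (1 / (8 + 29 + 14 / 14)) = 152 / 7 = 21.71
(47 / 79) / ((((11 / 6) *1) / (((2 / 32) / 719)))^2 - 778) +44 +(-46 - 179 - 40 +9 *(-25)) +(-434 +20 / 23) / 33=-110210336851902071 / 240044208699702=-459.13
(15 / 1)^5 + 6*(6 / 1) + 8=759419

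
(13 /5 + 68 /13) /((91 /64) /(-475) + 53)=3094720 /20944417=0.15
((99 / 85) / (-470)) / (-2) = 99 / 79900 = 0.00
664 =664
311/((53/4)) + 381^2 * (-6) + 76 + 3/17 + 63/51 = -784649470/901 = -870865.12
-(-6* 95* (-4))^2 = -5198400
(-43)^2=1849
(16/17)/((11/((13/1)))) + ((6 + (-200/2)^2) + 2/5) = 9357024/935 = 10007.51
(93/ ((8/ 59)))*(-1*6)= -16461/ 4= -4115.25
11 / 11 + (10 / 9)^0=2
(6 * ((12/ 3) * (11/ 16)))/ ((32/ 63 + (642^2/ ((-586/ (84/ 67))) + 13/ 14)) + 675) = -40812849/ 508002127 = -0.08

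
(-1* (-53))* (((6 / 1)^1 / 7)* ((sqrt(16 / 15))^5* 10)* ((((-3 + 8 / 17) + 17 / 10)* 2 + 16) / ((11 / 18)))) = 529260544* sqrt(15) / 163625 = 12527.53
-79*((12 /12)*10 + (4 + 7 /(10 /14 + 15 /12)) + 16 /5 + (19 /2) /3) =-623863 /330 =-1890.49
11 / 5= 2.20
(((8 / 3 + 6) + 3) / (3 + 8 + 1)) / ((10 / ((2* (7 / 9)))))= 0.15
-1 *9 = -9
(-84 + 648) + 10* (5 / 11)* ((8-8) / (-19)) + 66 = 630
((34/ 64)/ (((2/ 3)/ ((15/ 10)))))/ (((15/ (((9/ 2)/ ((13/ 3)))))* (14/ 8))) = 1377/ 29120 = 0.05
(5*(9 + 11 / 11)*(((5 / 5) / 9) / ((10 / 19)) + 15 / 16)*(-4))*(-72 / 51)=16540 / 51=324.31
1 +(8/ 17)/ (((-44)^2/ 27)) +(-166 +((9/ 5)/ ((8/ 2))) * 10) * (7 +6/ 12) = -9957883/ 8228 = -1210.24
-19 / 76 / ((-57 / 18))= 3 / 38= 0.08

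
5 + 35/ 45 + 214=1978/ 9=219.78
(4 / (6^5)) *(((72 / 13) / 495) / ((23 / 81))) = 1 / 49335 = 0.00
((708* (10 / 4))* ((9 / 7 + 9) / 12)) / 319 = 10620 / 2233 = 4.76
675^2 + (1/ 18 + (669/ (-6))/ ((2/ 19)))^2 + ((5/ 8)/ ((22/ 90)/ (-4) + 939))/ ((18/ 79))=345532675017349/ 219035664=1577517.87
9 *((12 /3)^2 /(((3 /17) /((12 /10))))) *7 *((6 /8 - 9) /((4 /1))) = -70686 /5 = -14137.20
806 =806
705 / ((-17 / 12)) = -8460 / 17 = -497.65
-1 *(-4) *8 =32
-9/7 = -1.29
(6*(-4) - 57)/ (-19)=81/ 19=4.26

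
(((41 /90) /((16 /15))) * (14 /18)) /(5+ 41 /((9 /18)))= 0.00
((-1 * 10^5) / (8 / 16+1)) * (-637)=42466666.67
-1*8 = -8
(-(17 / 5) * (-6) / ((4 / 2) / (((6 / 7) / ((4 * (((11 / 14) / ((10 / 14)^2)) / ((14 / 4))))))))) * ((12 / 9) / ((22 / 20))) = 5100 / 847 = 6.02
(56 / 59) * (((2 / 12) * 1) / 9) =28 / 1593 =0.02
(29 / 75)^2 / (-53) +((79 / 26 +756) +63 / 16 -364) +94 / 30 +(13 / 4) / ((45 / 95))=25360079947 / 62010000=408.97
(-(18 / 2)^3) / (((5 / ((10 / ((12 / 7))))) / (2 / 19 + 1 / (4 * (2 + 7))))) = -17199 / 152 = -113.15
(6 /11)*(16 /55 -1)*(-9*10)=4212 /121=34.81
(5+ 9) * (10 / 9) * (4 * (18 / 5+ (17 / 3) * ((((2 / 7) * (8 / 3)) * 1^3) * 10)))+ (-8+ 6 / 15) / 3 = 1177694 / 405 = 2907.89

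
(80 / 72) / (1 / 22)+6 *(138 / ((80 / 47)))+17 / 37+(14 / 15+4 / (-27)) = 10232539 / 19980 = 512.14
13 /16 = 0.81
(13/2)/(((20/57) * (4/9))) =41.68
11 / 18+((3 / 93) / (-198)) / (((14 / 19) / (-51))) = 53483 / 85932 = 0.62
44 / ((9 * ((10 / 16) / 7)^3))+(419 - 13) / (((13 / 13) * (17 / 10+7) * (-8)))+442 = 16435583 / 2250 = 7304.70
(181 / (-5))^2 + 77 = 34686 / 25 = 1387.44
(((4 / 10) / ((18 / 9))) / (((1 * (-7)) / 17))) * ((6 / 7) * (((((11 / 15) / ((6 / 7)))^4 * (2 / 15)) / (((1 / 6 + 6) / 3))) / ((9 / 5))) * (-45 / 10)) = 12195953 / 337162500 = 0.04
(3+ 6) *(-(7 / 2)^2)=-441 / 4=-110.25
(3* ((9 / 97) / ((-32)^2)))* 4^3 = 27 / 1552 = 0.02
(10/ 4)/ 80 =1/ 32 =0.03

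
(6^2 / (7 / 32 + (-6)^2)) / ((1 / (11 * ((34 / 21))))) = 143616 / 8113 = 17.70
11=11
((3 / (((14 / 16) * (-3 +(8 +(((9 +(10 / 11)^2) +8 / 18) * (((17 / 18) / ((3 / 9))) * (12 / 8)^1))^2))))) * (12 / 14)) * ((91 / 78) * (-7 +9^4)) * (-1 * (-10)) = 5969300147712 / 50749992587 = 117.62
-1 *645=-645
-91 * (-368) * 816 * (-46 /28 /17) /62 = -1320384 /31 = -42593.03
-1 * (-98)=98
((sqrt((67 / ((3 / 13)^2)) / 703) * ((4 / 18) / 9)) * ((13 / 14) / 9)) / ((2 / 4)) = 338 * sqrt(47101) / 10762227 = 0.01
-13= -13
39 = 39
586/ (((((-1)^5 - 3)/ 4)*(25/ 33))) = -19338/ 25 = -773.52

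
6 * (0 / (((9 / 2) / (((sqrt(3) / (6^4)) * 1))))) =0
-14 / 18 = -7 / 9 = -0.78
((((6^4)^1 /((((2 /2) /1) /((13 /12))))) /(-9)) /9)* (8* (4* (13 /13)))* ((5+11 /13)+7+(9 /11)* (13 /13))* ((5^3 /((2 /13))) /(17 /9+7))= -7620600 /11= -692781.82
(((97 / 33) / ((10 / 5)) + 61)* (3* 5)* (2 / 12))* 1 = 20615 / 132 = 156.17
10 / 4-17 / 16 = 23 / 16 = 1.44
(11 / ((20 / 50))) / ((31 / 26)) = 715 / 31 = 23.06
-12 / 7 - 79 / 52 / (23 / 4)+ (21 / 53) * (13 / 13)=-175520 / 110929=-1.58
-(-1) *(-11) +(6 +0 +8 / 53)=-4.85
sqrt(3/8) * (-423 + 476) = 53 * sqrt(6)/4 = 32.46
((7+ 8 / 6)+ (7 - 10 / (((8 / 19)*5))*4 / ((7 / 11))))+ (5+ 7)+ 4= 31 / 21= 1.48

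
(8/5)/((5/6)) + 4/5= 68/25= 2.72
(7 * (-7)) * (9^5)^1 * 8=-23147208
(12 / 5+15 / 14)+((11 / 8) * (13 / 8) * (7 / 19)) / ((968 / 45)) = 13144797 / 3745280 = 3.51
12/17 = 0.71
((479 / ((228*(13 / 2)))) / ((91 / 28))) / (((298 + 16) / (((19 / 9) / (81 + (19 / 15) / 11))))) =0.00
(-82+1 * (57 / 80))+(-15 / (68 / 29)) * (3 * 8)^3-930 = -121644151 / 1360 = -89444.23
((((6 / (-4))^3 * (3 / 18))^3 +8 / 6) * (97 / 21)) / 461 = 1377109 / 118960128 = 0.01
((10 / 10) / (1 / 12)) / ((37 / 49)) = 588 / 37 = 15.89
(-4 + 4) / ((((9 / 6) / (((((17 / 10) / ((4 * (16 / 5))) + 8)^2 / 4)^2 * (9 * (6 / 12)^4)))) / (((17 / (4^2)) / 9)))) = 0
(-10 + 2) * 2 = -16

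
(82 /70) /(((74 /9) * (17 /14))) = 369 /3145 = 0.12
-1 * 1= -1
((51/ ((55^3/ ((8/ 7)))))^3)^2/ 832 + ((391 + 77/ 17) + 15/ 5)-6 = 216461731523869930947464572533400698487357/ 551453534528066660588475605010986328125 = 392.53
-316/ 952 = -79/ 238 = -0.33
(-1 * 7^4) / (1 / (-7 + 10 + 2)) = -12005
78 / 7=11.14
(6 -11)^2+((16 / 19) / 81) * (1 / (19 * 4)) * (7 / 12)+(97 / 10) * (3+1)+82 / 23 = 679590886 / 10088145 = 67.37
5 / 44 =0.11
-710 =-710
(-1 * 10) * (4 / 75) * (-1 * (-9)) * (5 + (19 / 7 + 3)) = -360 / 7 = -51.43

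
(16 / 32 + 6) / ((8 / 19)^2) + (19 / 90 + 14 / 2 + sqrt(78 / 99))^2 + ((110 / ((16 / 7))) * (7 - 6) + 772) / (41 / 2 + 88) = 59 * sqrt(858) / 135 + 60021603559 / 618710400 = 109.81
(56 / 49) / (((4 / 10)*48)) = 5 / 84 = 0.06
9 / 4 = 2.25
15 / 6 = 5 / 2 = 2.50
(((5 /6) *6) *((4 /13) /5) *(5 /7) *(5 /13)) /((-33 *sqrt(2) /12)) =-200 *sqrt(2) /13013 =-0.02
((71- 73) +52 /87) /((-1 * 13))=122 /1131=0.11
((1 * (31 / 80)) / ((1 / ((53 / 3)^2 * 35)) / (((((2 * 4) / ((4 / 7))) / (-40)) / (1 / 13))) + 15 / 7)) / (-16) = -55469323 / 4907838720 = -0.01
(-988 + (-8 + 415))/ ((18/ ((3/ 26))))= -581/ 156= -3.72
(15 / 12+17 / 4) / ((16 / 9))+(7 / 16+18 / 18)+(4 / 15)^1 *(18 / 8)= 821 / 160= 5.13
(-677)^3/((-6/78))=4033753529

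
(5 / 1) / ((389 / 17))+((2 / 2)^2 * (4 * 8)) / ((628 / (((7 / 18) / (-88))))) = 2639587 / 12092454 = 0.22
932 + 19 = 951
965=965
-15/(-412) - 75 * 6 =-185385/412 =-449.96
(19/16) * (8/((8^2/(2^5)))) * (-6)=-57/2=-28.50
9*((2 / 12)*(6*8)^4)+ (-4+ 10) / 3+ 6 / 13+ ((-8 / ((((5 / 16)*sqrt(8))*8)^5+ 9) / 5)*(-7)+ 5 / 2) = 140000*sqrt(2) / 312499919+ 323481717716003931 / 40624989470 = 7962628.96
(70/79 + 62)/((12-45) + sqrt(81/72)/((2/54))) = -145728/18881-89424 * sqrt(2)/18881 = -14.42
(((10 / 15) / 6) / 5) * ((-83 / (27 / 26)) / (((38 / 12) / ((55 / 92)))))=-11869 / 35397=-0.34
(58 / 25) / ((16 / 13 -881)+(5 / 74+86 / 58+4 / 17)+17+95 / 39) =-6347868 / 2349115325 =-0.00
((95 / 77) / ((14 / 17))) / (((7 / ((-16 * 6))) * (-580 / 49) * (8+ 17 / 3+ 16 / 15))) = 3420 / 29029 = 0.12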